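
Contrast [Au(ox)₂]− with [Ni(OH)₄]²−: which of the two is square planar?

[Au(ox)₂]−

For [Au(ox)₂]−: Ligand charges: each oxalate is −2. With an overall charge of −1 the gold centre must be in the +3 oxidation state. Au sits in group 11, so the d-electron count is 11 − 3 = 8. A 5d d⁸ ion has a large crystal-field splitting; square planar leaves the high-energy d_{x²−y²} orbital empty and maximises CFSE. → square planar.
For [Ni(OH)₄]²−: Ligand charges: each hydroxide is −1. With an overall charge of −2 the nickel centre must be in the +2 oxidation state. Group 10 minus oxidation state 2 gives a d⁸ configuration. Hydroxide is a weak-field ligand. With weak-field ligands the CFSE gain from square planar is small, so a 3d d⁸ ion takes the sterically preferred tetrahedral geometry. → tetrahedral.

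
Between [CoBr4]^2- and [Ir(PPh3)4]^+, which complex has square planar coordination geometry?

For [CoBr4]^2-: Summing ligand charges against the −2 overall charge gives an oxidation state of +2 for cobalt. Group 9 minus oxidation state 2 gives a d⁷ configuration. For a high-spin 3d d⁷ ion with weak-field ligands the small Δₜ gives little square-planar CFSE advantage, so four ligands adopt the sterically favoured tetrahedral geometry. → tetrahedral.
For [Ir(PPh3)4]^+: Triphenylphosphine is neutral; balancing the +1 overall charge requires Ir(I). Ir sits in group 9, so the d-electron count is 9 − 1 = 8. A 5d d⁸ ion has a large crystal-field splitting; square planar leaves the high-energy d_{x²−y²} orbital empty and maximises CFSE. → square planar.

[Ir(PPh3)4]^+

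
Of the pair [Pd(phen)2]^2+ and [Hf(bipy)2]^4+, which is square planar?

[Pd(phen)2]^2+

For [Pd(phen)2]^2+: Ligand charges: 1,10-phenanthroline is neutral. With an overall charge of +2 the palladium centre must be in the +2 oxidation state. Pd sits in group 10, so the d-electron count is 10 − 2 = 8. A 4d d⁸ ion has a large crystal-field splitting; square planar leaves the high-energy d_{x²−y²} orbital empty and maximises CFSE. → square planar.
For [Hf(bipy)2]^4+: Ligand charges: 2,2′-bipyridine is neutral. With an overall charge of +4 the hafnium centre must be in the +4 oxidation state. Hf sits in group 4, so the d-electron count is 4 − 4 = 0. A d⁰ ion has no crystal-field stabilisation preference between square planar and tetrahedral, so four ligands adopt the sterically favoured tetrahedral geometry. → tetrahedral.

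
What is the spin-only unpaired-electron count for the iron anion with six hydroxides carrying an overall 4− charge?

Ligand charges: each hydroxide is −1. With an overall charge of −4 the iron centre must be in the +2 oxidation state.
Group 8 minus oxidation state 2 gives a d⁶ configuration.
The spin state decides the count: Hydroxide is a weak-field ligand for a first-row metal, so the complex is high-spin.
An octahedral high-spin d⁶ ion is t₂g⁴e_g², giving 4 unpaired electrons.

4 unpaired electrons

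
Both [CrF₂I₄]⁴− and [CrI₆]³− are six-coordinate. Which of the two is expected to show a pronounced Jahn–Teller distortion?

[CrF₂I₄]⁴−: Summing ligand charges against the −4 overall charge gives an oxidation state of +2 for chromium. Cr sits in group 6, so the d-electron count is 6 − 2 = 4. Fluoride and iodide are weak-field ligands for a first-row metal, so the complex is high-spin. The t₂g³e_g¹ (high-spin) configuration has an unevenly filled e_g set; the Jahn–Teller theorem predicts a tetragonal distortion (typically axial elongation) to lift the degeneracy.
[CrI₆]³−: Ligand charges: each iodide is −1. With an overall charge of −3 the chromium centre must be in the +3 oxidation state. Cr sits in group 6, so the d-electron count is 6 − 3 = 3. The d³ configuration leaves the e_g set evenly filled (or empty) — no strong Jahn–Teller driving force.

[CrF₂I₄]⁴−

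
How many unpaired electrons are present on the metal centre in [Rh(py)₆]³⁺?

0 unpaired electrons

Ligand charges: pyridine is neutral. With an overall charge of +3 the rhodium centre must be in the +3 oxidation state.
Group 9 minus oxidation state 3 gives a d⁶ configuration.
The spin state decides the count: a 4d ion has a large Δₒ and is invariably low-spin.
An octahedral low-spin d⁶ ion is t₂g⁶e_g⁰, giving 0 unpaired electrons.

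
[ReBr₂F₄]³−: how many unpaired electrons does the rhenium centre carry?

Each bromide is −1; each fluoride is −1; balancing the −3 overall charge requires Re(III).
Rhenium is a group-7 element; Re(III) is therefore d⁴.
The spin state decides the count: a 5d ion has a large Δₒ and is invariably low-spin.
An octahedral low-spin d⁴ ion is t₂g⁴e_g⁰, giving 2 unpaired electrons.

2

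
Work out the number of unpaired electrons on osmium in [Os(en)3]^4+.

2 unpaired electrons

Ethylenediamine is neutral; balancing the +4 overall charge requires Os(IV).
Os sits in group 8, so the d-electron count is 8 − 4 = 4.
Counting donor atoms: 3×ethylenediamine (bidentate) → 6 donors. Coordination number = 6.
The spin state decides the count: a 5d ion has a large Δₒ and is invariably low-spin.
An octahedral low-spin d⁴ ion is t₂g⁴e_g⁰, giving 2 unpaired electrons.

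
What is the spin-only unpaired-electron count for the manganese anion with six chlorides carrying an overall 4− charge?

Summing ligand charges against the −4 overall charge gives an oxidation state of +2 for manganese.
Manganese is a group-7 element; Mn(II) is therefore d⁵.
The spin state decides the count: Chloride is a weak-field ligand for a first-row metal, so the complex is high-spin.
An octahedral high-spin d⁵ ion is t₂g³e_g², giving 5 unpaired electrons.

5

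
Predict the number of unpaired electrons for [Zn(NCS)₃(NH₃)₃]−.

0 unpaired electrons

Each isothiocyanate is −1; ammonia is neutral; balancing the −1 overall charge requires Zn(II).
Zinc is a group-12 element; Zn(II) is therefore d¹⁰.
In an octahedral field the d¹⁰ configuration is t₂g⁶e_g⁴, giving 0 unpaired electrons.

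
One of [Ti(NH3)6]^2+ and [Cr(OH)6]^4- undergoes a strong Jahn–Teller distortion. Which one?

[Cr(OH)6]^4-

[Ti(NH3)6]^2+: Ammonia is neutral; balancing the +2 overall charge requires Ti(II). Ti sits in group 4, so the d-electron count is 4 − 2 = 2. The d² configuration leaves the e_g set evenly filled (or empty) — no strong Jahn–Teller driving force.
[Cr(OH)6]^4-: Summing ligand charges against the −4 overall charge gives an oxidation state of +2 for chromium. Chromium is a group-6 element; Cr(II) is therefore d⁴. Hydroxide is a weak-field ligand for a first-row metal, so the complex is high-spin. The t₂g³e_g¹ (high-spin) configuration has an unevenly filled e_g set; the Jahn–Teller theorem predicts a tetragonal distortion (typically axial elongation) to lift the degeneracy.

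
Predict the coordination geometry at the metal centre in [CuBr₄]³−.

tetrahedral

Ligand charges: each bromide is −1. With an overall charge of −3 the copper centre must be in the +1 oxidation state.
Cu sits in group 11, so the d-electron count is 11 − 1 = 10.
With 4 monodentate ligands the coordination number is 4.
A d¹⁰ ion has no crystal-field stabilisation preference between square planar and tetrahedral, so four ligands adopt the sterically favoured tetrahedral geometry.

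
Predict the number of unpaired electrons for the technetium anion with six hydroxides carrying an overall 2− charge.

3

Summing ligand charges against the −2 overall charge gives an oxidation state of +4 for technetium.
Group 7 minus oxidation state 4 gives a d³ configuration.
In an octahedral field the d³ configuration is t₂g³e_g⁰ (only one arrangement possible), giving 3 unpaired electrons.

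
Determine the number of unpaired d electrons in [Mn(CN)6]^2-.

3

Ligand charges: each cyanide is −1. With an overall charge of −2 the manganese centre must be in the +4 oxidation state.
Mn sits in group 7, so the d-electron count is 7 − 4 = 3.
In an octahedral field the d³ configuration is t₂g³e_g⁰ (only one arrangement possible), giving 3 unpaired electrons.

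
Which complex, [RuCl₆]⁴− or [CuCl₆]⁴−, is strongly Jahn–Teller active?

[RuCl₆]⁴−: Summing ligand charges against the −4 overall charge gives an oxidation state of +2 for ruthenium. Group 8 minus oxidation state 2 gives a d⁶ configuration. A 4d ion has a large Δₒ and is invariably low-spin. The d⁶ configuration leaves the e_g set evenly filled (or empty) — no strong Jahn–Teller driving force.
[CuCl₆]⁴−: Summing ligand charges against the −4 overall charge gives an oxidation state of +2 for copper. Cu sits in group 11, so the d-electron count is 11 − 2 = 9. The t₂g⁶e_g³ configuration has an unevenly filled e_g set; the Jahn–Teller theorem predicts a tetragonal distortion (typically axial elongation) to lift the degeneracy.

[CuCl₆]⁴−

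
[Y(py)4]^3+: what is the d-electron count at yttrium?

Pyridine is neutral; balancing the +3 overall charge requires Y(III).
Y sits in group 3, so the d-electron count is 3 − 3 = 0.

d0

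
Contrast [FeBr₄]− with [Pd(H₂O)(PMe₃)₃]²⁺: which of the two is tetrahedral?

[FeBr₄]−

For [FeBr₄]−: Each bromide is −1; balancing the −1 overall charge requires Fe(III). Fe sits in group 8, so the d-electron count is 8 − 3 = 5. A high-spin d⁵ ion has zero CFSE in either geometry, so four ligands adopt the sterically favoured tetrahedral geometry. → tetrahedral.
For [Pd(H₂O)(PMe₃)₃]²⁺: Water is neutral; trimethylphosphine is neutral; balancing the +2 overall charge requires Pd(II). Group 10 minus oxidation state 2 gives a d⁸ configuration. A 4d d⁸ ion has a large crystal-field splitting; square planar leaves the high-energy d_{x²−y²} orbital empty and maximises CFSE. → square planar.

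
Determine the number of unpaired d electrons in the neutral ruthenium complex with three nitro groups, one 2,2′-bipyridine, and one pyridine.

1

Ligand charges: each nitro (N-bound nitrite) is −1; 2,2′-bipyridine is neutral; pyridine is neutral. With an overall charge of 0 the ruthenium centre must be in the +3 oxidation state.
Group 8 minus oxidation state 3 gives a d⁵ configuration.
Counting donor atoms: 3×nitro (N-bound nitrite) (monodentate) → 3 donors; 1×2,2′-bipyridine (bidentate) → 2 donors; 1×pyridine (monodentate) → 1 donor. Coordination number = 6.
The spin state decides the count: a 4d ion has a large Δₒ and is invariably low-spin.
An octahedral low-spin d⁵ ion is t₂g⁵e_g⁰, giving 1 unpaired electron.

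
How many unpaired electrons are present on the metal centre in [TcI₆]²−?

3

Each iodide is −1; balancing the −2 overall charge requires Tc(IV).
Tc sits in group 7, so the d-electron count is 7 − 4 = 3.
In an octahedral field the d³ configuration is t₂g³e_g⁰ (only one arrangement possible), giving 3 unpaired electrons.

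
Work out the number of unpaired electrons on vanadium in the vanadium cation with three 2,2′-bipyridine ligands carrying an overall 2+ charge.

Summing ligand charges against the +2 overall charge gives an oxidation state of +2 for vanadium.
Vanadium is a group-5 element; V(II) is therefore d³.
Counting donor atoms: 3×2,2′-bipyridine (bidentate) → 6 donors. Coordination number = 6.
In an octahedral field the d³ configuration is t₂g³e_g⁰ (only one arrangement possible), giving 3 unpaired electrons.

3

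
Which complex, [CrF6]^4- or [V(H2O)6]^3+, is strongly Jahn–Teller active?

[CrF6]^4-

[CrF6]^4-: Each fluoride is −1; balancing the −4 overall charge requires Cr(II). Group 6 minus oxidation state 2 gives a d⁴ configuration. Fluoride is a weak-field ligand for a first-row metal, so the complex is high-spin. The t₂g³e_g¹ (high-spin) configuration has an unevenly filled e_g set; the Jahn–Teller theorem predicts a tetragonal distortion (typically axial elongation) to lift the degeneracy.
[V(H2O)6]^3+: Water is neutral; balancing the +3 overall charge requires V(III). Vanadium is a group-5 element; V(III) is therefore d². The d² configuration leaves the e_g set evenly filled (or empty) — no strong Jahn–Teller driving force.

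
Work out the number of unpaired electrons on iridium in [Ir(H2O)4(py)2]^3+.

Summing ligand charges against the +3 overall charge gives an oxidation state of +3 for iridium.
Group 9 minus oxidation state 3 gives a d⁶ configuration.
The spin state decides the count: a 5d ion has a large Δₒ and is invariably low-spin.
An octahedral low-spin d⁶ ion is t₂g⁶e_g⁰, giving 0 unpaired electrons.

0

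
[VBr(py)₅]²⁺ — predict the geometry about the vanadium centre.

Ligand charges: each bromide is −1; pyridine is neutral. With an overall charge of +2 the vanadium centre must be in the +3 oxidation state.
Vanadium is a group-5 element; V(III) is therefore d².
With 6 monodentate ligands the coordination number is 6.
Six donors around a single metal centre give an octahedral coordination sphere.

octahedral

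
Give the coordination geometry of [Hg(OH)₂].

linear

Ligand charges: each hydroxide is −1. With an overall charge of 0 the mercury centre must be in the +2 oxidation state.
Hg sits in group 12, so the d-electron count is 12 − 2 = 10.
Coordination number: 2.
A d¹⁰ ion with only two ligands adopts a linear arrangement (sp hybridisation; no CFSE preference).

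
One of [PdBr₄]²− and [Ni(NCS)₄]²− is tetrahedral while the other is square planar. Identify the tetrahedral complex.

For [PdBr₄]²−: Each bromide is −1; balancing the −2 overall charge requires Pd(II). Pd sits in group 10, so the d-electron count is 10 − 2 = 8. A 4d d⁸ ion has a large crystal-field splitting; square planar leaves the high-energy d_{x²−y²} orbital empty and maximises CFSE. → square planar.
For [Ni(NCS)₄]²−: Each isothiocyanate is −1; balancing the −2 overall charge requires Ni(II). Ni sits in group 10, so the d-electron count is 10 − 2 = 8. Isothiocyanate is a weak-field ligand. With weak-field ligands the CFSE gain from square planar is small, so a 3d d⁸ ion takes the sterically preferred tetrahedral geometry. → tetrahedral.

[Ni(NCS)₄]²−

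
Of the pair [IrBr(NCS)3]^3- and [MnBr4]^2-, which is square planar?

[IrBr(NCS)3]^3-

For [IrBr(NCS)3]^3-: Ligand charges: each bromide is −1; each isothiocyanate is −1. With an overall charge of −3 the iridium centre must be in the +1 oxidation state. Iridium is a group-9 element; Ir(I) is therefore d⁸. A 5d d⁸ ion has a large crystal-field splitting; square planar leaves the high-energy d_{x²−y²} orbital empty and maximises CFSE. → square planar.
For [MnBr4]^2-: Ligand charges: each bromide is −1. With an overall charge of −2 the manganese centre must be in the +2 oxidation state. Group 7 minus oxidation state 2 gives a d⁵ configuration. A high-spin d⁵ ion has zero CFSE in either geometry, so four ligands adopt the sterically favoured tetrahedral geometry. → tetrahedral.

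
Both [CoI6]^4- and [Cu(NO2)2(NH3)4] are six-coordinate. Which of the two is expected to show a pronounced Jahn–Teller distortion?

[Cu(NO2)2(NH3)4]

[CoI6]^4-: Ligand charges: each iodide is −1. With an overall charge of −4 the cobalt centre must be in the +2 oxidation state. Co sits in group 9, so the d-electron count is 9 − 2 = 7. Iodide is a weak-field ligand for a first-row metal, so the complex is high-spin. The d⁷ configuration leaves the e_g set evenly filled (or empty) — no strong Jahn–Teller driving force.
[Cu(NO2)2(NH3)4]: Summing ligand charges against the 0 overall charge gives an oxidation state of +2 for copper. Cu sits in group 11, so the d-electron count is 11 − 2 = 9. The t₂g⁶e_g³ configuration has an unevenly filled e_g set; the Jahn–Teller theorem predicts a tetragonal distortion (typically axial elongation) to lift the degeneracy.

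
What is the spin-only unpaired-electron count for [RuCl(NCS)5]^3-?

1 unpaired electron

Summing ligand charges against the −3 overall charge gives an oxidation state of +3 for ruthenium.
Ruthenium is a group-8 element; Ru(III) is therefore d⁵.
The spin state decides the count: a 4d ion has a large Δₒ and is invariably low-spin.
An octahedral low-spin d⁵ ion is t₂g⁵e_g⁰, giving 1 unpaired electron.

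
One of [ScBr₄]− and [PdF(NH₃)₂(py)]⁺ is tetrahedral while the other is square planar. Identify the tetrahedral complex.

For [ScBr₄]−: Each bromide is −1; balancing the −1 overall charge requires Sc(III). Group 3 minus oxidation state 3 gives a d⁰ configuration. A d⁰ ion has no crystal-field stabilisation preference between square planar and tetrahedral, so four ligands adopt the sterically favoured tetrahedral geometry. → tetrahedral.
For [PdF(NH₃)₂(py)]⁺: Summing ligand charges against the +1 overall charge gives an oxidation state of +2 for palladium. Pd sits in group 10, so the d-electron count is 10 − 2 = 8. A 4d d⁸ ion has a large crystal-field splitting; square planar leaves the high-energy d_{x²−y²} orbital empty and maximises CFSE. → square planar.

[ScBr₄]−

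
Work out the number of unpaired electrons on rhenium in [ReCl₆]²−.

Each chloride is −1; balancing the −2 overall charge requires Re(IV).
Rhenium is a group-7 element; Re(IV) is therefore d³.
In an octahedral field the d³ configuration is t₂g³e_g⁰ (only one arrangement possible), giving 3 unpaired electrons.

3 unpaired electrons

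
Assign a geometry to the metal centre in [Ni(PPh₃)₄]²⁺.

Ligand charges: triphenylphosphine is neutral. With an overall charge of +2 the nickel centre must be in the +2 oxidation state.
Group 10 minus oxidation state 2 gives a d⁸ configuration.
With 4 monodentate ligands the coordination number is 4.
Triphenylphosphine is a strong-field ligand (high in the spectrochemical series).
A 3d d⁸ ion with strong-field ligands gains enough CFSE to favour square planar over tetrahedral.

square planar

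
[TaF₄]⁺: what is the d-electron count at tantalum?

d0

Each fluoride is −1; balancing the +1 overall charge requires Ta(V).
Group 5 minus oxidation state 5 gives a d⁰ configuration.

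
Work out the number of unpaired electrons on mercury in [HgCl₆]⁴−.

Ligand charges: each chloride is −1. With an overall charge of −4 the mercury centre must be in the +2 oxidation state.
Mercury is a group-12 element; Hg(II) is therefore d¹⁰.
In an octahedral field the d¹⁰ configuration is t₂g⁶e_g⁴, giving 0 unpaired electrons.

0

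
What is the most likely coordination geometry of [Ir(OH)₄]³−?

square planar

Each hydroxide is −1; balancing the −3 overall charge requires Ir(I).
Iridium is a group-9 element; Ir(I) is therefore d⁸.
With 4 monodentate ligands the coordination number is 4.
A 5d d⁸ ion has a large crystal-field splitting; square planar leaves the high-energy d_{x²−y²} orbital empty and maximises CFSE.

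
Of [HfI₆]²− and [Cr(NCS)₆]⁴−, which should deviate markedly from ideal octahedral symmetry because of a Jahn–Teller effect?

[Cr(NCS)₆]⁴−

[HfI₆]²−: Each iodide is −1; balancing the −2 overall charge requires Hf(IV). Hf sits in group 4, so the d-electron count is 4 − 4 = 0. The d⁰ configuration leaves the e_g set evenly filled (or empty) — no strong Jahn–Teller driving force.
[Cr(NCS)₆]⁴−: Ligand charges: each isothiocyanate is −1. With an overall charge of −4 the chromium centre must be in the +2 oxidation state. Chromium is a group-6 element; Cr(II) is therefore d⁴. Isothiocyanate is a weak-field ligand for a first-row metal, so the complex is high-spin. The t₂g³e_g¹ (high-spin) configuration has an unevenly filled e_g set; the Jahn–Teller theorem predicts a tetragonal distortion (typically axial elongation) to lift the degeneracy.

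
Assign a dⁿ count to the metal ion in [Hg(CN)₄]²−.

d¹⁰

Each cyanide is −1; balancing the −2 overall charge requires Hg(II).
Mercury is a group-12 element; Hg(II) is therefore d¹⁰.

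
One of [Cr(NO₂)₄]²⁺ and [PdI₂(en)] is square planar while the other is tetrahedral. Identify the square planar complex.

For [Cr(NO₂)₄]²⁺: Ligand charges: each nitro (N-bound nitrite) is −1. With an overall charge of +2 the chromium centre must be in the +6 oxidation state. Cr sits in group 6, so the d-electron count is 6 − 6 = 0. A d⁰ ion has no crystal-field stabilisation preference between square planar and tetrahedral, so four ligands adopt the sterically favoured tetrahedral geometry. → tetrahedral.
For [PdI₂(en)]: Each iodide is −1; ethylenediamine is neutral; balancing the 0 overall charge requires Pd(II). Palladium is a group-10 element; Pd(II) is therefore d⁸. A 4d d⁸ ion has a large crystal-field splitting; square planar leaves the high-energy d_{x²−y²} orbital empty and maximises CFSE. → square planar.

[PdI₂(en)]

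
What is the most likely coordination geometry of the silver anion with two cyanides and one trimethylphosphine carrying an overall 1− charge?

Summing ligand charges against the −1 overall charge gives an oxidation state of +1 for silver.
Ag sits in group 11, so the d-electron count is 11 − 1 = 10.
Coordination number: 3.
Three ligands around a d¹⁰ centre minimise repulsion in a trigonal-planar arrangement.

trigonal planar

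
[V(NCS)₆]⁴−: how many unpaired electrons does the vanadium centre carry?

3

Each isothiocyanate is −1; balancing the −4 overall charge requires V(II).
V sits in group 5, so the d-electron count is 5 − 2 = 3.
In an octahedral field the d³ configuration is t₂g³e_g⁰ (only one arrangement possible), giving 3 unpaired electrons.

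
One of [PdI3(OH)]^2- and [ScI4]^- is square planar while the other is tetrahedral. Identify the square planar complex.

[PdI3(OH)]^2-

For [PdI3(OH)]^2-: Summing ligand charges against the −2 overall charge gives an oxidation state of +2 for palladium. Pd sits in group 10, so the d-electron count is 10 − 2 = 8. A 4d d⁸ ion has a large crystal-field splitting; square planar leaves the high-energy d_{x²−y²} orbital empty and maximises CFSE. → square planar.
For [ScI4]^-: Summing ligand charges against the −1 overall charge gives an oxidation state of +3 for scandium. Group 3 minus oxidation state 3 gives a d⁰ configuration. A d⁰ ion has no crystal-field stabilisation preference between square planar and tetrahedral, so four ligands adopt the sterically favoured tetrahedral geometry. → tetrahedral.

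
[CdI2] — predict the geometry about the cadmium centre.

Summing ligand charges against the 0 overall charge gives an oxidation state of +2 for cadmium.
Cd sits in group 12, so the d-electron count is 12 − 2 = 10.
Coordination number: 2.
A d¹⁰ ion with only two ligands adopts a linear arrangement (sp hybridisation; no CFSE preference).

linear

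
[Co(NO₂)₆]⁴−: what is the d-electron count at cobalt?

Each nitro (N-bound nitrite) is −1; balancing the −4 overall charge requires Co(II).
Cobalt is a group-9 element; Co(II) is therefore d⁷.

d⁷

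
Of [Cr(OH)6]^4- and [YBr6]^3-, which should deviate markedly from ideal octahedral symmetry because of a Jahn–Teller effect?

[Cr(OH)6]^4-: Summing ligand charges against the −4 overall charge gives an oxidation state of +2 for chromium. Group 6 minus oxidation state 2 gives a d⁴ configuration. Hydroxide is a weak-field ligand for a first-row metal, so the complex is high-spin. The t₂g³e_g¹ (high-spin) configuration has an unevenly filled e_g set; the Jahn–Teller theorem predicts a tetragonal distortion (typically axial elongation) to lift the degeneracy.
[YBr6]^3-: Summing ligand charges against the −3 overall charge gives an oxidation state of +3 for yttrium. Y sits in group 3, so the d-electron count is 3 − 3 = 0. The d⁰ configuration leaves the e_g set evenly filled (or empty) — no strong Jahn–Teller driving force.

[Cr(OH)6]^4-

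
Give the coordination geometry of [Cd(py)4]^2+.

Ligand charges: pyridine is neutral. With an overall charge of +2 the cadmium centre must be in the +2 oxidation state.
Group 12 minus oxidation state 2 gives a d¹⁰ configuration.
With 4 monodentate ligands the coordination number is 4.
A d¹⁰ ion has no crystal-field stabilisation preference between square planar and tetrahedral, so four ligands adopt the sterically favoured tetrahedral geometry.

tetrahedral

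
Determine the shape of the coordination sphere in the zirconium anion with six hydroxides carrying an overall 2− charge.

Each hydroxide is −1; balancing the −2 overall charge requires Zr(IV).
Zirconium is a group-4 element; Zr(IV) is therefore d⁰.
With 6 monodentate ligands the coordination number is 6.
Six donors around a single metal centre give an octahedral coordination sphere.

octahedral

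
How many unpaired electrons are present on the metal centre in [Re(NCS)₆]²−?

Each isothiocyanate is −1; balancing the −2 overall charge requires Re(IV).
Rhenium is a group-7 element; Re(IV) is therefore d³.
In an octahedral field the d³ configuration is t₂g³e_g⁰ (only one arrangement possible), giving 3 unpaired electrons.

3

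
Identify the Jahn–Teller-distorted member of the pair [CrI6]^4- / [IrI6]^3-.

[CrI6]^4-: Summing ligand charges against the −4 overall charge gives an oxidation state of +2 for chromium. Chromium is a group-6 element; Cr(II) is therefore d⁴. Iodide is a weak-field ligand for a first-row metal, so the complex is high-spin. The t₂g³e_g¹ (high-spin) configuration has an unevenly filled e_g set; the Jahn–Teller theorem predicts a tetragonal distortion (typically axial elongation) to lift the degeneracy.
[IrI6]^3-: Each iodide is −1; balancing the −3 overall charge requires Ir(III). Ir sits in group 9, so the d-electron count is 9 − 3 = 6. A 5d ion has a large Δₒ and is invariably low-spin. The d⁶ configuration leaves the e_g set evenly filled (or empty) — no strong Jahn–Teller driving force.

[CrI6]^4-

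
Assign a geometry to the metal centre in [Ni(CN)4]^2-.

square planar

Summing ligand charges against the −2 overall charge gives an oxidation state of +2 for nickel.
Group 10 minus oxidation state 2 gives a d⁸ configuration.
Coordination number: 4.
Cyanide is a strong-field ligand (high in the spectrochemical series).
A 3d d⁸ ion with strong-field ligands gains enough CFSE to favour square planar over tetrahedral.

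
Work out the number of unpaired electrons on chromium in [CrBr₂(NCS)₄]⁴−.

4

Ligand charges: each bromide is −1; each isothiocyanate is −1. With an overall charge of −4 the chromium centre must be in the +2 oxidation state.
Group 6 minus oxidation state 2 gives a d⁴ configuration.
The spin state decides the count: Bromide and isothiocyanate are weak-field ligands for a first-row metal, so the complex is high-spin.
An octahedral high-spin d⁴ ion is t₂g³e_g¹, giving 4 unpaired electrons.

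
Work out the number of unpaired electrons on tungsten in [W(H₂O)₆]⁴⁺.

2

Summing ligand charges against the +4 overall charge gives an oxidation state of +4 for tungsten.
W sits in group 6, so the d-electron count is 6 − 4 = 2.
In an octahedral field the d² configuration is t₂g²e_g⁰ (only one arrangement possible), giving 2 unpaired electrons.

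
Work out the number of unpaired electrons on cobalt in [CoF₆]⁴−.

Summing ligand charges against the −4 overall charge gives an oxidation state of +2 for cobalt.
Cobalt is a group-9 element; Co(II) is therefore d⁷.
The spin state decides the count: Fluoride is a weak-field ligand for a first-row metal, so the complex is high-spin.
An octahedral high-spin d⁷ ion is t₂g⁵e_g², giving 3 unpaired electrons.

3 unpaired electrons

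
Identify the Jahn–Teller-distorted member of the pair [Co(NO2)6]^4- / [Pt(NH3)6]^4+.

[Co(NO2)6]^4-

[Co(NO2)6]^4-: Ligand charges: each nitro (N-bound nitrite) is −1. With an overall charge of −4 the cobalt centre must be in the +2 oxidation state. Cobalt is a group-9 element; Co(II) is therefore d⁷. Nitro (N-bound nitrite) is a strong-field ligand (high in the spectrochemical series) for a first-row metal, so the complex is low-spin. The t₂g⁶e_g¹ (low-spin) configuration has an unevenly filled e_g set; the Jahn–Teller theorem predicts a tetragonal distortion (typically axial elongation) to lift the degeneracy.
[Pt(NH3)6]^4+: Ammonia is neutral; balancing the +4 overall charge requires Pt(IV). Platinum is a group-10 element; Pt(IV) is therefore d⁶. A 5d ion has a large Δₒ and is invariably low-spin. The d⁶ configuration leaves the e_g set evenly filled (or empty) — no strong Jahn–Teller driving force.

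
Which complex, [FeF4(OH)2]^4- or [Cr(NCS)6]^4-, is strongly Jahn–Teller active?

[Cr(NCS)6]^4-

[FeF4(OH)2]^4-: Each fluoride is −1; each hydroxide is −1; balancing the −4 overall charge requires Fe(II). Group 8 minus oxidation state 2 gives a d⁶ configuration. Fluoride and hydroxide are weak-field ligands for a first-row metal, so the complex is high-spin. The d⁶ configuration leaves the e_g set evenly filled (or empty) — no strong Jahn–Teller driving force.
[Cr(NCS)6]^4-: Ligand charges: each isothiocyanate is −1. With an overall charge of −4 the chromium centre must be in the +2 oxidation state. Chromium is a group-6 element; Cr(II) is therefore d⁴. Isothiocyanate is a weak-field ligand for a first-row metal, so the complex is high-spin. The t₂g³e_g¹ (high-spin) configuration has an unevenly filled e_g set; the Jahn–Teller theorem predicts a tetragonal distortion (typically axial elongation) to lift the degeneracy.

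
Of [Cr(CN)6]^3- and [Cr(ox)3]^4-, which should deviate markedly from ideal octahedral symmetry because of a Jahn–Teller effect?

[Cr(ox)3]^4-

[Cr(CN)6]^3-: Each cyanide is −1; balancing the −3 overall charge requires Cr(III). Group 6 minus oxidation state 3 gives a d³ configuration. The d³ configuration leaves the e_g set evenly filled (or empty) — no strong Jahn–Teller driving force.
[Cr(ox)3]^4-: Ligand charges: each oxalate is −2. With an overall charge of −4 the chromium centre must be in the +2 oxidation state. Chromium is a group-6 element; Cr(II) is therefore d⁴. Oxalate is a weak-field ligand for a first-row metal, so the complex is high-spin. The t₂g³e_g¹ (high-spin) configuration has an unevenly filled e_g set; the Jahn–Teller theorem predicts a tetragonal distortion (typically axial elongation) to lift the degeneracy.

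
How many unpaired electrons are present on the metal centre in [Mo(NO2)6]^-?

Ligand charges: each nitro (N-bound nitrite) is −1. With an overall charge of −1 the molybdenum centre must be in the +5 oxidation state.
Molybdenum is a group-6 element; Mo(V) is therefore d¹.
In an octahedral field the d¹ configuration is t₂g¹e_g⁰ (only one arrangement possible), giving 1 unpaired electron.

1 unpaired electron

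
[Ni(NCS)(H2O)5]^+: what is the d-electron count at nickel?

d8

Ligand charges: each isothiocyanate is −1; water is neutral. With an overall charge of +1 the nickel centre must be in the +2 oxidation state.
Ni sits in group 10, so the d-electron count is 10 − 2 = 8.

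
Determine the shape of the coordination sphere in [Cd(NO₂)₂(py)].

Ligand charges: each nitro (N-bound nitrite) is −1; pyridine is neutral. With an overall charge of 0 the cadmium centre must be in the +2 oxidation state.
Cadmium is a group-12 element; Cd(II) is therefore d¹⁰.
With 3 monodentate ligands the coordination number is 3.
Three ligands around a d¹⁰ centre minimise repulsion in a trigonal-planar arrangement.

trigonal planar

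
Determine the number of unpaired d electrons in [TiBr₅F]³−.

Ligand charges: each bromide is −1; each fluoride is −1. With an overall charge of −3 the titanium centre must be in the +3 oxidation state.
Titanium is a group-4 element; Ti(III) is therefore d¹.
In an octahedral field the d¹ configuration is t₂g¹e_g⁰ (only one arrangement possible), giving 1 unpaired electron.

1 unpaired electron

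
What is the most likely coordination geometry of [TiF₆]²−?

Each fluoride is −1; balancing the −2 overall charge requires Ti(IV).
Group 4 minus oxidation state 4 gives a d⁰ configuration.
Coordination number: 6.
Six donors around a single metal centre give an octahedral coordination sphere.

octahedral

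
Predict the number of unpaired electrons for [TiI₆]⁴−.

Ligand charges: each iodide is −1. With an overall charge of −4 the titanium centre must be in the +2 oxidation state.
Titanium is a group-4 element; Ti(II) is therefore d².
In an octahedral field the d² configuration is t₂g²e_g⁰ (only one arrangement possible), giving 2 unpaired electrons.

2 unpaired electrons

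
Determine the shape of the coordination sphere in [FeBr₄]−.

tetrahedral

Summing ligand charges against the −1 overall charge gives an oxidation state of +3 for iron.
Iron is a group-8 element; Fe(III) is therefore d⁵.
Coordination number: 4.
Bromide is a weak-field ligand.
A high-spin d⁵ ion has zero CFSE in either geometry, so four ligands adopt the sterically favoured tetrahedral geometry.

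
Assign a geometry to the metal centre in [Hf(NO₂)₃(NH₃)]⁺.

Each nitro (N-bound nitrite) is −1; ammonia is neutral; balancing the +1 overall charge requires Hf(IV).
Group 4 minus oxidation state 4 gives a d⁰ configuration.
With 4 monodentate ligands the coordination number is 4.
A d⁰ ion has no crystal-field stabilisation preference between square planar and tetrahedral, so four ligands adopt the sterically favoured tetrahedral geometry.

tetrahedral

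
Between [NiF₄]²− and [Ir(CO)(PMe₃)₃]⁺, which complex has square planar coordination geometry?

For [NiF₄]²−: Ligand charges: each fluoride is −1. With an overall charge of −2 the nickel centre must be in the +2 oxidation state. Ni sits in group 10, so the d-electron count is 10 − 2 = 8. Fluoride is a weak-field ligand. With weak-field ligands the CFSE gain from square planar is small, so a 3d d⁸ ion takes the sterically preferred tetrahedral geometry. → tetrahedral.
For [Ir(CO)(PMe₃)₃]⁺: Summing ligand charges against the +1 overall charge gives an oxidation state of +1 for iridium. Group 9 minus oxidation state 1 gives a d⁸ configuration. A 5d d⁸ ion has a large crystal-field splitting; square planar leaves the high-energy d_{x²−y²} orbital empty and maximises CFSE. → square planar.

[Ir(CO)(PMe₃)₃]⁺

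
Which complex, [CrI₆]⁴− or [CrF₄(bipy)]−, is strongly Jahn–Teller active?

[CrI₆]⁴−

[CrI₆]⁴−: Ligand charges: each iodide is −1. With an overall charge of −4 the chromium centre must be in the +2 oxidation state. Group 6 minus oxidation state 2 gives a d⁴ configuration. Iodide is a weak-field ligand for a first-row metal, so the complex is high-spin. The t₂g³e_g¹ (high-spin) configuration has an unevenly filled e_g set; the Jahn–Teller theorem predicts a tetragonal distortion (typically axial elongation) to lift the degeneracy.
[CrF₄(bipy)]−: Ligand charges: each fluoride is −1; 2,2′-bipyridine is neutral. With an overall charge of −1 the chromium centre must be in the +3 oxidation state. Group 6 minus oxidation state 3 gives a d³ configuration. The d³ configuration leaves the e_g set evenly filled (or empty) — no strong Jahn–Teller driving force.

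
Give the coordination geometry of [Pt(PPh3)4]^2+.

square planar

Summing ligand charges against the +2 overall charge gives an oxidation state of +2 for platinum.
Platinum is a group-10 element; Pt(II) is therefore d⁸.
With 4 monodentate ligands the coordination number is 4.
A 5d d⁸ ion has a large crystal-field splitting; square planar leaves the high-energy d_{x²−y²} orbital empty and maximises CFSE.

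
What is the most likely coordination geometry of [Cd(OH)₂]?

linear

Each hydroxide is −1; balancing the 0 overall charge requires Cd(II).
Group 12 minus oxidation state 2 gives a d¹⁰ configuration.
With 2 monodentate ligands the coordination number is 2.
A d¹⁰ ion with only two ligands adopts a linear arrangement (sp hybridisation; no CFSE preference).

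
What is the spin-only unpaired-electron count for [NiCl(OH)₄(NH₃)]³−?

2 unpaired electrons

Each chloride is −1; each hydroxide is −1; ammonia is neutral; balancing the −3 overall charge requires Ni(II).
Group 10 minus oxidation state 2 gives a d⁸ configuration.
In an octahedral field the d⁸ configuration is t₂g⁶e_g² (only one arrangement possible), giving 2 unpaired electrons.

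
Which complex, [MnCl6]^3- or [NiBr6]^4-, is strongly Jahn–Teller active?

[MnCl6]^3-

[MnCl6]^3-: Summing ligand charges against the −3 overall charge gives an oxidation state of +3 for manganese. Group 7 minus oxidation state 3 gives a d⁴ configuration. Chloride is a weak-field ligand for a first-row metal, so the complex is high-spin. The t₂g³e_g¹ (high-spin) configuration has an unevenly filled e_g set; the Jahn–Teller theorem predicts a tetragonal distortion (typically axial elongation) to lift the degeneracy.
[NiBr6]^4-: Each bromide is −1; balancing the −4 overall charge requires Ni(II). Ni sits in group 10, so the d-electron count is 10 − 2 = 8. The d⁸ configuration leaves the e_g set evenly filled (or empty) — no strong Jahn–Teller driving force.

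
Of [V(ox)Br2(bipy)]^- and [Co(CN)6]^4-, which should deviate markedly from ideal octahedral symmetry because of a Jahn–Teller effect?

[V(ox)Br2(bipy)]^-: Summing ligand charges against the −1 overall charge gives an oxidation state of +3 for vanadium. Vanadium is a group-5 element; V(III) is therefore d². The d² configuration leaves the e_g set evenly filled (or empty) — no strong Jahn–Teller driving force.
[Co(CN)6]^4-: Ligand charges: each cyanide is −1. With an overall charge of −4 the cobalt centre must be in the +2 oxidation state. Group 9 minus oxidation state 2 gives a d⁷ configuration. Cyanide is a strong-field ligand (high in the spectrochemical series) for a first-row metal, so the complex is low-spin. The t₂g⁶e_g¹ (low-spin) configuration has an unevenly filled e_g set; the Jahn–Teller theorem predicts a tetragonal distortion (typically axial elongation) to lift the degeneracy.

[Co(CN)6]^4-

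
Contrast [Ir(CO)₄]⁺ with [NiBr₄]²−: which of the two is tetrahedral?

For [Ir(CO)₄]⁺: Summing ligand charges against the +1 overall charge gives an oxidation state of +1 for iridium. Ir sits in group 9, so the d-electron count is 9 − 1 = 8. A 5d d⁸ ion has a large crystal-field splitting; square planar leaves the high-energy d_{x²−y²} orbital empty and maximises CFSE. → square planar.
For [NiBr₄]²−: Each bromide is −1; balancing the −2 overall charge requires Ni(II). Nickel is a group-10 element; Ni(II) is therefore d⁸. Bromide is a weak-field ligand. With weak-field ligands the CFSE gain from square planar is small, so a 3d d⁸ ion takes the sterically preferred tetrahedral geometry. → tetrahedral.

[NiBr₄]²−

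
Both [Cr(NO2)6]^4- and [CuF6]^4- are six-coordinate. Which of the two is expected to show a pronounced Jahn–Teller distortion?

[Cr(NO2)6]^4-: Summing ligand charges against the −4 overall charge gives an oxidation state of +2 for chromium. Group 6 minus oxidation state 2 gives a d⁴ configuration. Nitro (N-bound nitrite) is a strong-field ligand (high in the spectrochemical series) for a first-row metal, so the complex is low-spin. The d⁴ configuration leaves the e_g set evenly filled (or empty) — no strong Jahn–Teller driving force.
[CuF6]^4-: Each fluoride is −1; balancing the −4 overall charge requires Cu(II). Group 11 minus oxidation state 2 gives a d⁹ configuration. The t₂g⁶e_g³ configuration has an unevenly filled e_g set; the Jahn–Teller theorem predicts a tetragonal distortion (typically axial elongation) to lift the degeneracy.

[CuF6]^4-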